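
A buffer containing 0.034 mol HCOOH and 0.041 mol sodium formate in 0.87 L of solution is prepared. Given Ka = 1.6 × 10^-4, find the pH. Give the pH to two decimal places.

pKa = −log(1.6 × 10^-4) = 3.796
pH = pKa + log([A⁻]/[HA]) = 3.796 + log(0.041/0.034)
pH = 3.796 + (+0.081) = 3.88

pH = 3.88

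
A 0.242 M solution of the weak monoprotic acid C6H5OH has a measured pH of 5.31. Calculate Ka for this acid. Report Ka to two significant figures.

[H+] = 10^(-5.31) = 4.90 × 10^-6 M
At equilibrium [HA] = 0.242 − 4.90 × 10^-6 = 2.42 × 10^-1 M
Ka = [H+][A-]/[HA] = (4.90 × 10^-6)² / 2.42 × 10^-1 = 9.9 × 10^-11

Ka = 9.9 × 10^-11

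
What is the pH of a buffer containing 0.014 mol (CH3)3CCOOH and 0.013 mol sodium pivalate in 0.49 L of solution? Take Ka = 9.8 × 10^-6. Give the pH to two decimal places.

pKa = −log(9.8 × 10^-6) = 5.009
Henderson–Hasselbalch: pH = pKa + log([(CH3)3CCOO-]/[(CH3)3CCOOH]) = 5.009 + log(0.013/0.014)
pH = 5.009 + (-0.032) = 4.98

pH = 4.98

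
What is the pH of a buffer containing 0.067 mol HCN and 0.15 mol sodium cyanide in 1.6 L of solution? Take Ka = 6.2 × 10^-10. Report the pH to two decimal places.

pKa = −log(6.2 × 10^-10) = 9.208
Henderson–Hasselbalch: pH = pKa + log([CN-]/[HCN]) = 9.208 + log(0.15/0.067)
pH = 9.208 + (+0.350) = 9.56

pH = 9.56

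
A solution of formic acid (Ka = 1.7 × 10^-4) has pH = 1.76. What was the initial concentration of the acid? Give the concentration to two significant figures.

C₀ = 1.8 M

[H+] = 10^(-1.76) = 1.74 × 10^-2 M = x
Ka = x²/(C₀ − x) ⇒ C₀ = x + x²/Ka
C₀ = 1.74 × 10^-2 + (1.74 × 10^-2)²/(1.7 × 10^-4) = 1.80 M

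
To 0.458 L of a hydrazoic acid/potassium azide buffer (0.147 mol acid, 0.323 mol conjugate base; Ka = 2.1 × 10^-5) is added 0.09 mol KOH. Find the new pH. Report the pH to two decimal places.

After neutralization: n(HN3) = 0.057 mol, n(N3-) = 0.413 mol.
pKa = −log(2.1 × 10^-5) = 4.678
pH = pKa + log(n_N3-/n_HN3) = 4.678 + log(0.413/0.057) = 4.678 + (+0.860)

pH = 5.54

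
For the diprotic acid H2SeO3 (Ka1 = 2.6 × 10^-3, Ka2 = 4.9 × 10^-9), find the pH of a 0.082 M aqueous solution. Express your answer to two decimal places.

pH = 1.87

Since Ka1 ≫ Ka2, the first ionization dominates [H+].
Ka1 = x²/(0.082 − x) = 2.6 × 10^-3
Solving the quadratic: x = (−Ka1 + √(Ka1² + 4·Ka1·C₀))/2 = 1.34 × 10^-2 M
pH = −log(1.34 × 10^-2) = 1.87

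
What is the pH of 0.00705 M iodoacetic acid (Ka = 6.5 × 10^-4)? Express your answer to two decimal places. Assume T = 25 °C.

ICH2COOH ⇌ ICH2COO- + H+
Ka = x²/(0.00705 − x) = 6.5 × 10^-4
The 5% rule fails; solving x² + Ka·x − Ka·C₀ = 0 exactly:
x = [−0.00065 + √(0.00065² + 1.83e-05)]/2 = 1.84 × 10^-3 M
pH = −log[H+] = −log(1.84 × 10^-3) = 2.74

pH = 2.74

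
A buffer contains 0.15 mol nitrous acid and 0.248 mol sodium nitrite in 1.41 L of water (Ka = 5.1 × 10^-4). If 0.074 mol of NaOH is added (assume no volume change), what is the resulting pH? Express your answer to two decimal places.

After neutralization: n(HNO2) = 0.076 mol, n(NO2-) = 0.322 mol.
pKa = −log(5.1 × 10^-4) = 3.292
pH = pKa + log([A⁻]/[HA]) = 3.292 + log(0.322/0.076) = 3.292 +0.627

pH = 3.92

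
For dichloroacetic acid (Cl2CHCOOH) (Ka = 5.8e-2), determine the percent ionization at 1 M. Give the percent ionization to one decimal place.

Cl2CHCOOH ⇌ Cl2CHCOO- + H+; let x = [H+] at equilibrium.
Ka = x²/(C₀ − x); solving the quadratic gives x = 2.14 × 10^-1 M.
% ionization = x/C₀ × 100% = 2.14 × 10^-1/1 × 100% = 21.4%

21.4%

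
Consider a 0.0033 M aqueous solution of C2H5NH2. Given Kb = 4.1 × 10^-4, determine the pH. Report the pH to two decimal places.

pH = 10.99

C2H5NH2 + H2O ⇌ C2H5NH3+ + OH-
Kb = x²/(0.0033 − x) = 4.1 × 10^-4
x is not negligible relative to C₀; solve x² + 0.00041·x − 1.35e-06 = 0.
x = (−Kb + √(Kb² + 4·Kb·C₀))/2 = 9.76 × 10^-4 M
pOH = −log(9.76 × 10^-4) = 3.01; pH = 14.00 − 3.01 = 10.99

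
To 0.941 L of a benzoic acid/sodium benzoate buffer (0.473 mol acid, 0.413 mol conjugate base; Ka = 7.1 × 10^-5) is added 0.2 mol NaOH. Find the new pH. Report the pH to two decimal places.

pH = 4.50

After neutralization: n(C6H5COOH) = 0.273 mol, n(C6H5COO-) = 0.613 mol.
pKa = −log(7.1 × 10^-5) = 4.149
pH = pKa + log(n_C6H5COO-/n_C6H5COOH) = 4.149 + log(0.613/0.273) = 4.149 + (+0.351)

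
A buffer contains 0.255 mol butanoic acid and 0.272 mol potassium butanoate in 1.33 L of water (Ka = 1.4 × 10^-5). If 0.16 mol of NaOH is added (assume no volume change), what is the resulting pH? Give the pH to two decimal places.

After neutralization: n(CH3(CH2)2COOH) = 0.095 mol, n(CH3(CH2)2COO-) = 0.432 mol.
pKa = −log(1.4 × 10^-5) = 4.854
pH = pKa + log([A⁻]/[HA]) = 4.854 + log(0.432/0.095) = 4.854 +0.658

pH = 5.51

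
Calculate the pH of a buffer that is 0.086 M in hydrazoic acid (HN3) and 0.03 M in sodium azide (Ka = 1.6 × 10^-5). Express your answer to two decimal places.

pKa = −log(1.6 × 10^-5) = 4.796
Using pH = pKa + log([base]/[acid]) with [base]/[acid] = 0.03/0.086:
pH = 4.796 + (-0.457) = 4.34

pH = 4.34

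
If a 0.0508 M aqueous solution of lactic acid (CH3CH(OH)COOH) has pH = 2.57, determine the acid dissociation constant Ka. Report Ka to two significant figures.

[H+] = 10^(-2.57) = 2.69 × 10^-3 M
At equilibrium [HA] = 0.0508 − 2.69 × 10^-3 = 4.81 × 10^-2 M
Ka = [H+][A-]/[HA] = (2.69 × 10^-3)² / 4.81 × 10^-2 = 1.5 × 10^-4

Ka = 1.5 × 10^-4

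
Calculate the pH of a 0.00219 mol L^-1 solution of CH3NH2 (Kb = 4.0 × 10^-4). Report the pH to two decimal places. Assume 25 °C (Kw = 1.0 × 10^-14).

pH = 10.88

CH3NH2 + H2O ⇌ CH3NH3+ + OH-
From the ICE table, Kb = x²/(0.00219 − x) = 4.0 × 10^-4.
The 5% rule fails; solving x² + Kb·x − Kb·C₀ = 0 exactly:
x = (−Kb + √(Kb² + 4·Kb·C₀))/2 = 7.57 × 10^-4 M
pOH = 3.12, so pH = 14.00 − pOH = 10.88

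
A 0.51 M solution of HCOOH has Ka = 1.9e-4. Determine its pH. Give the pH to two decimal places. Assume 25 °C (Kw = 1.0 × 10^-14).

pH = 2.01

HCOOH ⇌ HCOO- + H+
Ka = [H+]²/(0.51 − [H+]) = 1.9 × 10^-4
Neglecting [H+] in the denominator: [H+] = √(1.9 × 10^-4 × 0.51) = 9.84 × 10^-3 M
([H+]/C₀ = 1.9% < 5%, so the approximation holds.)
pH = −log[H+] = −log(9.84 × 10^-3) = 2.01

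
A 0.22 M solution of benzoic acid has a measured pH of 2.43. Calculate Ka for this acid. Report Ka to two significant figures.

Ka = 6.4 × 10^-5

[H+] = 10^(-2.43) = 3.72 × 10^-3 M
At equilibrium [HA] = 0.22 − 3.72 × 10^-3 = 2.16 × 10^-1 M
Ka = [H+][A-]/[HA] = (3.72 × 10^-3)² / 2.16 × 10^-1 = 6.4 × 10^-5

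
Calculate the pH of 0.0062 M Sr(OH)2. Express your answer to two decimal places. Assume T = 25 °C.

Sr(OH)2 is a strong base (each formula unit releases 2 OH-); [OH-] = 0.0124 M.
pOH = -log(0.0124) = 1.91
pH = 14.00 - 1.91 = 12.09

pH = 12.09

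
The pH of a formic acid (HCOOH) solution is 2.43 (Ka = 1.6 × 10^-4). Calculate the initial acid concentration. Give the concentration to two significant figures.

[H+] = 10^(-2.43) = 3.72 × 10^-3 M = x
Ka = x²/(C₀ − x) ⇒ C₀ = x + x²/Ka
C₀ = 3.72 × 10^-3 + (3.72 × 10^-3)²/(1.6 × 10^-4) = 9.02 × 10^-2 M

C₀ = 9.0 × 10^-2 M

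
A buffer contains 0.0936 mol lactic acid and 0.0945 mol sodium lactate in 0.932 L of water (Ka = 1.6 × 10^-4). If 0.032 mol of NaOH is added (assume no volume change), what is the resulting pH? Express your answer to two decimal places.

pH = 4.11

OH- converts CH3CH(OH)COOH to CH3CH(OH)COO-: CH3CH(OH)COOH → 0.0616 mol, CH3CH(OH)COO- → 0.127 mol.
pKa = −log(1.6 × 10^-4) = 3.796
Henderson–Hasselbalch with mole ratio 0.127/0.0616: pH = 3.796 + (+0.314)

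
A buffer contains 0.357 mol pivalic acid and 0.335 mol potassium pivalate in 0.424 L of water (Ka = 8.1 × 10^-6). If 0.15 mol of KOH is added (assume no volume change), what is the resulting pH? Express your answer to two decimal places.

pH = 5.46

After neutralization: n((CH3)3CCOOH) = 0.207 mol, n((CH3)3CCOO-) = 0.485 mol.
pKa = −log(8.1 × 10^-6) = 5.092
pH = pKa + log([A⁻]/[HA]) = 5.092 + log(0.485/0.207) = 5.092 +0.370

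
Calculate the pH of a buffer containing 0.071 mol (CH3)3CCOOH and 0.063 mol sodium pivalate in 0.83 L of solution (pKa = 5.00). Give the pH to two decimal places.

pH = pKa + log([A⁻]/[HA]) = 5.00 + log(0.063/0.071)
pH = 5.00 + (-0.052) = 4.95

pH = 4.95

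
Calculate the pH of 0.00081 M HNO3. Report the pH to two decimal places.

pH = 3.09

HNO3 is a strong acid and dissociates completely, so [H+] = 0.00081 M.
pH = -log(0.00081) = 3.09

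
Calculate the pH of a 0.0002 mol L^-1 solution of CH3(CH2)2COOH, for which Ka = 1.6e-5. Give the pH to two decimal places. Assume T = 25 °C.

pH = 4.31

CH3(CH2)2COOH ⇌ CH3(CH2)2COO- + H+
From the ICE table, Ka = x²/(0.0002 − x) = 1.6 × 10^-5.
The 5% rule fails; solving x² + Ka·x − Ka·C₀ = 0 exactly:
x = [−1.6e-05 + √(1.6e-05² + 1.28e-08)]/2 = 4.91 × 10^-5 M
pH = −log(4.91 × 10^-5) = 4.31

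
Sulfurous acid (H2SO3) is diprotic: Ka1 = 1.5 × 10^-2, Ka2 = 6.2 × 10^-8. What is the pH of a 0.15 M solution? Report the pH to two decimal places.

Ka1 ≫ Ka2, so treat the first dissociation as the only significant source of H+.
Ka1 = x²/(0.15 − x) = 1.5 × 10^-2
Solving the quadratic: x = (−Ka1 + √(Ka1² + 4·Ka1·C₀))/2 = 4.05 × 10^-2 M
pH = −log(4.05 × 10^-2) = 1.39

pH = 1.39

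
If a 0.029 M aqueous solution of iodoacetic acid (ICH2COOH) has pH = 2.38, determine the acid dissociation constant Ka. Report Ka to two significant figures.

[H+] = 10^(-2.38) = 4.17 × 10^-3 M
At equilibrium [HA] = 0.029 − 4.17 × 10^-3 = 2.48 × 10^-2 M
Ka = [H+][A-]/[HA] = (4.17 × 10^-3)² / 2.48 × 10^-2 = 7.0 × 10^-4

Ka = 7.0 × 10^-4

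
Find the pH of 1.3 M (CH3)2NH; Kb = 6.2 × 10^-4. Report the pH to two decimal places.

pH = 12.45

(CH3)2NH + H2O ⇌ (CH3)2NH2+ + OH-
Kb = [OH-]²/(1.3 − [OH-]) = 6.2 × 10^-4
Since Kb ≪ C₀, [OH-] ≈ √(Kb·C₀) = 2.84 × 10^-2 M.
pOH = −log(2.84 × 10^-2) = 1.55; pH = 14.00 − 1.55 = 12.45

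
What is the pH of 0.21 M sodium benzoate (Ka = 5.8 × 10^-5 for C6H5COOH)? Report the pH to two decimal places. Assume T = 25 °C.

C6H5COO- is the conjugate base of the weak acid C6H5COOH.
Kb = Kw/Ka = 1.0×10^-14 / 5.8 × 10^-5 = 1.72 × 10^-10
Kb = x²/(0.21 − x) = 1.72 × 10^-10
Neglecting x in the denominator: x = √(1.72 × 10^-10 × 0.21) = 6.01 × 10^-6 M
Check: 0.0029% ionized — well under 5%, approximation valid.
pOH = 5.22, so pH = 14.00 − pOH = 8.78

pH = 8.78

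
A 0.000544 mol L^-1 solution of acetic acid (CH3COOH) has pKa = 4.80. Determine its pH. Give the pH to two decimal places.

pH = 4.07

CH3COOH ⇌ CH3COO- + H+
Ka = 10^(−4.80) = 1.58 × 10^-5
From the ICE table, Ka = [H+]²/(0.000544 − [H+]) = 1.58 × 10^-5.
[H+] is not negligible relative to C₀; solve [H+]² + 1.58e-05·[H+] − 8.6e-09 = 0.
[H+] = [−1.58e-05 + √(1.58e-05² + 3.44e-08)]/2 = 8.51 × 10^-5 M
pH = −log[H+] = −log(8.51 × 10^-5) = 4.07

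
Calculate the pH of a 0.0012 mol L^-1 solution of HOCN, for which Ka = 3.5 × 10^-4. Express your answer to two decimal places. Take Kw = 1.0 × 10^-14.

pH = 3.30

HOCN ⇌ OCN- + H+
Let x = [H+] at equilibrium. Ka = x²/(0.0012 − x).
The 5% rule fails; solving x² + Ka·x − Ka·C₀ = 0 exactly:
x = (−Ka + √(Ka² + 4·Ka·C₀))/2 = 4.96 × 10^-4 M
pH = −log(4.96 × 10^-4) = 3.30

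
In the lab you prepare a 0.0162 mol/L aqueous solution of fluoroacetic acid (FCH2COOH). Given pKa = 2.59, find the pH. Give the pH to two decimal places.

pH = 2.28

FCH2COOH ⇌ FCH2COO- + H+
Ka = 10^(−2.59) = 2.57 × 10^-3
Ka = [H+]²/(0.0162 − [H+]) = 2.57 × 10^-3
[H+] is not negligible relative to C₀; solve [H+]² + 0.00257·[H+] − 4.16e-05 = 0.
[H+] = [−0.00257 + √(0.00257² + 0.000167)]/2 = 5.29 × 10^-3 M
pH = −log[H+] = −log(5.29 × 10^-3) = 2.28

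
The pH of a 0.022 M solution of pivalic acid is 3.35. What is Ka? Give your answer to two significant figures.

Ka = 9.3 × 10^-6

[H+] = 10^(-3.35) = 4.47 × 10^-4 M
At equilibrium [HA] = 0.022 − 4.47 × 10^-4 = 2.16 × 10^-2 M
Ka = [H+][A-]/[HA] = (4.47 × 10^-4)² / 2.16 × 10^-2 = 9.3 × 10^-6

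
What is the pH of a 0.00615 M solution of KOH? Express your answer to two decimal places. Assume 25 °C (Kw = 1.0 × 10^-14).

KOH is a strong base; [OH-] = 0.00615 M.
pOH = -log(0.00615) = 2.21
pH = 14.00 - 2.21 = 11.79

pH = 11.79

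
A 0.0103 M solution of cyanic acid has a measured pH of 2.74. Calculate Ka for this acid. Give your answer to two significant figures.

[H+] = 10^(-2.74) = 1.82 × 10^-3 M
At equilibrium [HA] = 0.0103 − 1.82 × 10^-3 = 8.48 × 10^-3 M
Ka = [H+][A-]/[HA] = (1.82 × 10^-3)² / 8.48 × 10^-3 = 3.9 × 10^-4

Ka = 3.9 × 10^-4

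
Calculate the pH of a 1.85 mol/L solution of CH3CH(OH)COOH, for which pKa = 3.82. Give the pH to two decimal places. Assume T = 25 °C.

pH = 1.78

CH3CH(OH)COOH ⇌ CH3CH(OH)COO- + H+
Ka = 10^(−3.82) = 1.51 × 10^-4
Ka = [H+]²/(1.85 − [H+]) = 1.51 × 10^-4
Assume [H+] ≪ 1.85: [H+] ≈ √(1.51 × 10^-4 × 1.85) = 1.67 × 10^-2 M
Check: 0.9% ionized — well under 5%, approximation valid.
pH = −log[H+] = −log(1.67 × 10^-2) = 1.78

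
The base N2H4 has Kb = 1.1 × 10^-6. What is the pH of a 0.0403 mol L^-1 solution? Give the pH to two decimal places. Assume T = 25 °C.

N2H4 + H2O ⇌ N2H5+ + OH-
Kb = x²/(0.0403 − x) = 1.1 × 10^-6
Neglecting x in the denominator: x = √(1.1 × 10^-6 × 0.0403) = 2.11 × 10^-4 M
pOH = 3.68, so pH = 14.00 − pOH = 10.32

pH = 10.32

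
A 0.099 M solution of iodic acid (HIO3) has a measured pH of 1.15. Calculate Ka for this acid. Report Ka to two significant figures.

[H+] = 10^(-1.15) = 7.08 × 10^-2 M
At equilibrium [HA] = 0.099 − 7.08 × 10^-2 = 2.82 × 10^-2 M
Ka = [H+][A-]/[HA] = (7.08 × 10^-2)² / 2.82 × 10^-2 = 1.8 × 10^-1

Ka = 1.8 × 10^-1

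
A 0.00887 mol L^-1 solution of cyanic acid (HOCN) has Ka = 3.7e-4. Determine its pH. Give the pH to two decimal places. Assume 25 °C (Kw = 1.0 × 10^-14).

pH = 2.79

HOCN ⇌ OCN- + H+
Let x = [H+] at equilibrium. Ka = x²/(0.00887 − x).
Here C₀/Ka ≈ 24, so the small-x approximation fails. Use the quadratic:
x = (−Ka + √(Ka² + 4·Ka·C₀))/2 = 1.64 × 10^-3 M
pH = −log(1.64 × 10^-3) = 2.79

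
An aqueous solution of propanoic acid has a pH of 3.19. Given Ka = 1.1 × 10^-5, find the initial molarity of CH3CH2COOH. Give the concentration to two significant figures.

C₀ = 3.9 × 10^-2 M

[H+] = 10^(-3.19) = 6.46 × 10^-4 M = x
Ka = x²/(C₀ − x) ⇒ C₀ = x + x²/Ka
C₀ = 6.46 × 10^-4 + (6.46 × 10^-4)²/(1.1 × 10^-5) = 3.86 × 10^-2 M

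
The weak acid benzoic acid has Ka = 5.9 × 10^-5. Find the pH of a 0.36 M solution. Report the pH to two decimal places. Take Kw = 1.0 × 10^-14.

C6H5COOH ⇌ C6H5COO- + H+
Ka = [H+]²/(0.36 − [H+]) = 5.9 × 10^-5
Neglecting [H+] in the denominator: [H+] = √(5.9 × 10^-5 × 0.36) = 4.61 × 10^-3 M
([H+]/C₀ = 1.3% < 5%, so the approximation holds.)
pH = −log(4.61 × 10^-3) = 2.34

pH = 2.34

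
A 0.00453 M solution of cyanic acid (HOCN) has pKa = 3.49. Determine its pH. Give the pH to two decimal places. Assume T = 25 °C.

HOCN ⇌ OCN- + H+
Ka = 10^(−3.49) = 3.24 × 10^-4
From the ICE table, Ka = x²/(0.00453 − x) = 3.24 × 10^-4.
The 5% rule fails; solving x² + Ka·x − Ka·C₀ = 0 exactly:
x = [−0.000324 + √(0.000324² + 5.87e-06)]/2 = 1.06 × 10^-3 M
pH = −log[H+] = −log(1.06 × 10^-3) = 2.97

pH = 2.97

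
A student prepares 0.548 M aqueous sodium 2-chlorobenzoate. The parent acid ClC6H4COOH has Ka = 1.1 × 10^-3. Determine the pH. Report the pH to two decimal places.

pH = 8.35

ClC6H4COO- is the conjugate base of the weak acid ClC6H4COOH.
Kb = Kw/Ka = 1.0×10^-14 / 1.1 × 10^-3 = 9.09 × 10^-12
Kb = x²/(0.548 − x) = 9.09 × 10^-12
Since Kb ≪ C₀, x ≈ √(Kb·C₀) = 2.23 × 10^-6 M.
Check: 0.00041% ionized — well under 5%, approximation valid.
pOH = −log(2.23 × 10^-6) = 5.65; pH = 14.00 − 5.65 = 8.35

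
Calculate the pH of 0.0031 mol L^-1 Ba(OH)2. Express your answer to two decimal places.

pH = 11.79

Ba(OH)2 is a strong base (each formula unit releases 2 OH-); [OH-] = 0.0062 M.
pOH = -log(0.0062) = 2.21
pH = 14.00 - 2.21 = 11.79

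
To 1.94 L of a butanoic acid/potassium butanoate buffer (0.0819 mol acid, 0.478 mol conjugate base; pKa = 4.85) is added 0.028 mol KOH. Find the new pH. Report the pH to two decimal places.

pH = 5.82

After neutralization: n(CH3(CH2)2COOH) = 0.0539 mol, n(CH3(CH2)2COO-) = 0.506 mol.
Henderson–Hasselbalch with mole ratio 0.506/0.0539: pH = 4.85 + (+0.973)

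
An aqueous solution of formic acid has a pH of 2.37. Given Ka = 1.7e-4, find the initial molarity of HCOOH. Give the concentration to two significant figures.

[H+] = 10^(-2.37) = 4.27 × 10^-3 M = x
Ka = x²/(C₀ − x) ⇒ C₀ = x + x²/Ka
C₀ = 4.27 × 10^-3 + (4.27 × 10^-3)²/(1.7 × 10^-4) = 1.12 × 10^-1 M

C₀ = 1.1 × 10^-1 M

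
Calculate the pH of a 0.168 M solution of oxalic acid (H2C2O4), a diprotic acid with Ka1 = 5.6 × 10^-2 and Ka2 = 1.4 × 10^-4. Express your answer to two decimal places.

Ka1 ≫ Ka2, so treat the first dissociation as the only significant source of H+.
Ka1 = x²/(0.168 − x) = 5.6 × 10^-2
Solving the quadratic: x = (−Ka1 + √(Ka1² + 4·Ka1·C₀))/2 = 7.30 × 10^-2 M
pH = −log(7.30 × 10^-2) = 1.14

pH = 1.14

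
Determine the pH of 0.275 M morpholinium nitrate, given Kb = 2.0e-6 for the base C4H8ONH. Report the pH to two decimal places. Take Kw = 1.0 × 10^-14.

C4H8ONH2+ is the conjugate acid of the weak base C4H8ONH.
Ka = Kw/Kb = 1.0×10^-14 / 2.0 × 10^-6 = 5.00 × 10^-9
From the ICE table, Ka = [H+]²/(0.275 − [H+]) = 5.00 × 10^-9.
Since Ka ≪ C₀, [H+] ≈ √(Ka·C₀) = 3.71 × 10^-5 M.
pH = −log(3.71 × 10^-5) = 4.43

pH = 4.43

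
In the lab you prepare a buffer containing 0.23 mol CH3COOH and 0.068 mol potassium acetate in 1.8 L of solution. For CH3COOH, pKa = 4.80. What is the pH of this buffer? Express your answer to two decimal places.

pH = 4.27

Using pH = pKa + log([base]/[acid]) with [base]/[acid] = 0.068/0.23:
pH = 4.80 + (-0.529) = 4.27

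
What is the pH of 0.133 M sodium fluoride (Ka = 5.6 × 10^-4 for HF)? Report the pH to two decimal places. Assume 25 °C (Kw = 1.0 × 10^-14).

F- is the conjugate base of the weak acid HF.
Kb = Kw/Ka = 1.0×10^-14 / 5.6 × 10^-4 = 1.79 × 10^-11
From the ICE table, Kb = x²/(0.133 − x) = 1.79 × 10^-11.
Since Kb ≪ C₀, x ≈ √(Kb·C₀) = 1.54 × 10^-6 M.
(x/C₀ = 0.0012% < 5%, so the approximation holds.)
pOH = −log(1.54 × 10^-6) = 5.81; pH = 14.00 − 5.81 = 8.19

pH = 8.19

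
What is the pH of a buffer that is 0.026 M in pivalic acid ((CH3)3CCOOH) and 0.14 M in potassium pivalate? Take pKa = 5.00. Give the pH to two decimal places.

pH = 5.73

Henderson–Hasselbalch: pH = pKa + log([(CH3)3CCOO-]/[(CH3)3CCOOH]) = 5.00 + log(0.14/0.026)
pH = 5.00 + (+0.731) = 5.73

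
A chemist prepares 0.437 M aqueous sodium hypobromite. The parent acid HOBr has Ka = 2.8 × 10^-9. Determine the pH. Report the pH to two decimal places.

OBr- is the conjugate base of the weak acid HOBr.
Kb = Kw/Ka = 1.0×10^-14 / 2.8 × 10^-9 = 3.57 × 10^-6
Kb = x²/(0.437 − x) = 3.57 × 10^-6
Since Kb ≪ C₀, x ≈ √(Kb·C₀) = 1.25 × 10^-3 M.
pOH = −log(1.25 × 10^-3) = 2.90; pH = 14.00 − 2.90 = 11.10

pH = 11.10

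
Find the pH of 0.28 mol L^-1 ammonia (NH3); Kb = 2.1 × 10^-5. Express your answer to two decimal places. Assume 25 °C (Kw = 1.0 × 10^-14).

NH3 + H2O ⇌ NH4+ + OH-
From the ICE table, Kb = x²/(0.28 − x) = 2.1 × 10^-5.
Assume x ≪ 0.28: x ≈ √(2.1 × 10^-5 × 0.28) = 2.42 × 10^-3 M
Check: 0.87% ionized — well under 5%, approximation valid.
pOH = −log(2.42 × 10^-3) = 2.62; pH = 14.00 − 2.62 = 11.38

pH = 11.38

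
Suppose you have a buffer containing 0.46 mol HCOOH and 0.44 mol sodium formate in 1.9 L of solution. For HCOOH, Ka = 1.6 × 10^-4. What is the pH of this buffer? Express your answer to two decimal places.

pH = 3.78

pKa = −log(1.6 × 10^-4) = 3.796
Henderson–Hasselbalch: pH = pKa + log([HCOO-]/[HCOOH]) = 3.796 + log(0.44/0.46)
pH = 3.796 + (-0.019) = 3.78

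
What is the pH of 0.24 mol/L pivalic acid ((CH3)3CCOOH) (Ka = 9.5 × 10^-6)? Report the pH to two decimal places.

pH = 2.82

(CH3)3CCOOH ⇌ (CH3)3CCOO- + H+
From the ICE table, Ka = x²/(0.24 − x) = 9.5 × 10^-6.
Neglecting x in the denominator: x = √(9.5 × 10^-6 × 0.24) = 1.51 × 10^-3 M
pH = −log[H+] = −log(1.51 × 10^-3) = 2.82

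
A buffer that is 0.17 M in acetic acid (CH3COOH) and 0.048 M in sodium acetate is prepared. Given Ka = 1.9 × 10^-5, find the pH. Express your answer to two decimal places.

pH = 4.17

pKa = −log(1.9 × 10^-5) = 4.721
Using pH = pKa + log([base]/[acid]) with [base]/[acid] = 0.048/0.17:
pH = 4.721 + (-0.549) = 4.17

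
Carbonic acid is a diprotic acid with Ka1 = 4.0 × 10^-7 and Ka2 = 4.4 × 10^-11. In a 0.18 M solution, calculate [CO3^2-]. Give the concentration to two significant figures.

4.4 × 10^-11 M

First ionization gives [H+] ≈ [HCO3-] = 2.68 × 10^-4 M.
Second step: Ka2 = [H+][CO3^2-]/[HCO3-] ≈ [CO3^2-] (since [H+] ≈ [HCO3-]).
So [CO3^2-] ≈ Ka2.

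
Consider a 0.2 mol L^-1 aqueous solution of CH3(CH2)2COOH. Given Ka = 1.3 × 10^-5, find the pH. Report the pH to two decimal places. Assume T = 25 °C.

pH = 2.79

CH3(CH2)2COOH ⇌ CH3(CH2)2COO- + H+
Ka = x²/(0.2 − x) = 1.3 × 10^-5
Since Ka ≪ C₀, x ≈ √(Ka·C₀) = 1.61 × 10^-3 M.
Check: 0.81% ionized — well under 5%, approximation valid.
pH = −log[H+] = −log(1.61 × 10^-3) = 2.79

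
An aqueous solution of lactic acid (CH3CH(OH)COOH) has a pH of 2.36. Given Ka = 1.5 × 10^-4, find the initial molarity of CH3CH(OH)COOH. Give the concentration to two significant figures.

C₀ = 1.3 × 10^-1 M

[H+] = 10^(-2.36) = 4.37 × 10^-3 M = x
Ka = x²/(C₀ − x) ⇒ C₀ = x + x²/Ka
C₀ = 4.37 × 10^-3 + (4.37 × 10^-3)²/(1.5 × 10^-4) = 1.32 × 10^-1 M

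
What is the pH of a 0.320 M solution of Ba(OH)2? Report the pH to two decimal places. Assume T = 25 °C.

pH = 13.81

Ba(OH)2 is a strong base (each formula unit releases 2 OH-); [OH-] = 0.64 M.
pOH = -log(0.64) = 0.19
pH = 14.00 - 0.19 = 13.81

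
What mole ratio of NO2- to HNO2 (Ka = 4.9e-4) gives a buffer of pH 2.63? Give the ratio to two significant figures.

ratio = 0.21

pKa = -log(4.9 × 10^-4) = 3.310
pH = pKa + log(r) ⇒ log(r) = 2.63 − 3.310 = -0.680
r = [NO2-]/[HNO2] = 10^(-0.680) = 0.209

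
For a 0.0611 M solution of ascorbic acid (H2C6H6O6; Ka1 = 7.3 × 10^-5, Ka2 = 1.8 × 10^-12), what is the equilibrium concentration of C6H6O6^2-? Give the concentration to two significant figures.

1.8 × 10^-12 M

First ionization gives [H+] ≈ [HC6H6O6-] = 2.11 × 10^-3 M.
Second step: Ka2 = [H+][C6H6O6^2-]/[HC6H6O6-] ≈ [C6H6O6^2-] (since [H+] ≈ [HC6H6O6-]).
So [C6H6O6^2-] ≈ Ka2.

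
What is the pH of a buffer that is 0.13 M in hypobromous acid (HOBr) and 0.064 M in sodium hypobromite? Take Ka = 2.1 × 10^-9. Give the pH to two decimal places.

pH = 8.37

pKa = −log(2.1 × 10^-9) = 8.678
Using pH = pKa + log([base]/[acid]) with [base]/[acid] = 0.064/0.13:
pH = 8.678 + (-0.308) = 8.37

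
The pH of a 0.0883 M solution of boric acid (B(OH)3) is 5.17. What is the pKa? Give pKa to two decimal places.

[H+] = 10^(-5.17) = 6.76 × 10^-6 M
At equilibrium [HA] = 0.0883 − 6.76 × 10^-6 = 8.83 × 10^-2 M
Ka = [H+][A-]/[HA] = (6.76 × 10^-6)² / 8.83 × 10^-2 = 5.18 × 10^-10
pKa = -log(5.18 × 10^-10) = 9.29

pKa = 9.29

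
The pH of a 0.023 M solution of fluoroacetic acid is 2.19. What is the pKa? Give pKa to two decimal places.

[H+] = 10^(-2.19) = 6.46 × 10^-3 M
At equilibrium [HA] = 0.023 − 6.46 × 10^-3 = 1.65 × 10^-2 M
Ka = [H+][A-]/[HA] = (6.46 × 10^-3)² / 1.65 × 10^-2 = 2.53 × 10^-3
pKa = -log(2.53 × 10^-3) = 2.60

pKa = 2.60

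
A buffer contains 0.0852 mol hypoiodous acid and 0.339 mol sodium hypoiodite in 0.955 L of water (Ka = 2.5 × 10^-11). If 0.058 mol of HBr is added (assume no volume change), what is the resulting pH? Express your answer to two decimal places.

Added H+ converts OI- to HOI: HOI → 0.143 mol, OI- → 0.281 mol.
pKa = −log(2.5 × 10^-11) = 10.602
pH = pKa + log(n_OI-/n_HOI) = 10.602 + log(0.281/0.143) = 10.602 + (+0.293)

pH = 10.89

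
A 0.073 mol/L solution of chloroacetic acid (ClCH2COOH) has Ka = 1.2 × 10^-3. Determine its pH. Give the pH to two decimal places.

ClCH2COOH ⇌ ClCH2COO- + H+
Ka = x²/(0.073 − x) = 1.2 × 10^-3
x is not negligible relative to C₀; solve x² + 0.0012·x − 8.76e-05 = 0.
x = (−Ka + √(Ka² + 4·Ka·C₀))/2 = 8.78 × 10^-3 M
pH = −log(8.78 × 10^-3) = 2.06

pH = 2.06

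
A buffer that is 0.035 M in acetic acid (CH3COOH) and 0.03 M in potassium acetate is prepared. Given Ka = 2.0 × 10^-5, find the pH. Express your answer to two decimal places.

pH = 4.63

pKa = −log(2.0 × 10^-5) = 4.699
Using pH = pKa + log([base]/[acid]) with [base]/[acid] = 0.03/0.035:
pH = 4.699 + (-0.067) = 4.63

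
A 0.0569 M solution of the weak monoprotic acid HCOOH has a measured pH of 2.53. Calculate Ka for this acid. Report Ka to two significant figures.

Ka = 1.6 × 10^-4

[H+] = 10^(-2.53) = 2.95 × 10^-3 M
At equilibrium [HA] = 0.0569 − 2.95 × 10^-3 = 5.39 × 10^-2 M
Ka = [H+][A-]/[HA] = (2.95 × 10^-3)² / 5.39 × 10^-2 = 1.6 × 10^-4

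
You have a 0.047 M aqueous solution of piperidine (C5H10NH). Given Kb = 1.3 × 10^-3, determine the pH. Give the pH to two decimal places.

C5H10NH + H2O ⇌ C5H10NH2+ + OH-
Kb = x²/(0.047 − x) = 1.3 × 10^-3
x is not negligible relative to C₀; solve x² + 0.0013·x − 6.11e-05 = 0.
x = [−0.0013 + √(0.0013² + 0.000244)]/2 = 7.19 × 10^-3 M
pOH = −log(7.19 × 10^-3) = 2.14; pH = 14.00 − 2.14 = 11.86

pH = 11.86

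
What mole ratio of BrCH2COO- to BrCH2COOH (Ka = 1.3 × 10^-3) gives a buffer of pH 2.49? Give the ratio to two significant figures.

pKa = -log(1.3 × 10^-3) = 2.886
pH = pKa + log(r) ⇒ log(r) = 2.49 − 2.886 = -0.396
r = [BrCH2COO-]/[BrCH2COOH] = 10^(-0.396) = 0.402

ratio = 0.40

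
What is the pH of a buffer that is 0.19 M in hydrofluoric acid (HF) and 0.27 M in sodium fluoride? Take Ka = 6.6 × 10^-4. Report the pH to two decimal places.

pKa = −log(6.6 × 10^-4) = 3.180
Henderson–Hasselbalch: pH = pKa + log([F-]/[HF]) = 3.180 + log(0.27/0.19)
pH = 3.180 + (+0.153) = 3.33

pH = 3.33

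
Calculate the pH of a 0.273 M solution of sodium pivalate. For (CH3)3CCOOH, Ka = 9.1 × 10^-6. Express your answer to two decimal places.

pH = 9.24

(CH3)3CCOO- is the conjugate base of the weak acid (CH3)3CCOOH.
Kb = Kw/Ka = 1.0×10^-14 / 9.1 × 10^-6 = 1.10 × 10^-9
Kb = x²/(0.273 − x) = 1.10 × 10^-9
Neglecting x in the denominator: x = √(1.10 × 10^-9 × 0.273) = 1.73 × 10^-5 M
Check: 0.0063% ionized — well under 5%, approximation valid.
pOH = −log(1.73 × 10^-5) = 4.76; pH = 14.00 − 4.76 = 9.24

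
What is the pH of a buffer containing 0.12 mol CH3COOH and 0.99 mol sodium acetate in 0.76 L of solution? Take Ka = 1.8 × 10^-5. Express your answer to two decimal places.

pKa = −log(1.8 × 10^-5) = 4.745
Henderson–Hasselbalch: pH = pKa + log([CH3COO-]/[CH3COOH]) = 4.745 + log(0.99/0.12)
pH = 4.745 + (+0.916) = 5.66

pH = 5.66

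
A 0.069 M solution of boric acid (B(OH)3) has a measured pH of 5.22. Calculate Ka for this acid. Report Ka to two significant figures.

[H+] = 10^(-5.22) = 6.03 × 10^-6 M
At equilibrium [HA] = 0.069 − 6.03 × 10^-6 = 6.90 × 10^-2 M
Ka = [H+][A-]/[HA] = (6.03 × 10^-6)² / 6.90 × 10^-2 = 5.3 × 10^-10

Ka = 5.3 × 10^-10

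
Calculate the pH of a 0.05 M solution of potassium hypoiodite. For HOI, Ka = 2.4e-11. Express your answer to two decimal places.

pH = 11.64

OI- is the conjugate base of the weak acid HOI.
Kb = Kw/Ka = 1.0×10^-14 / 2.4 × 10^-11 = 4.17 × 10^-4
Let x = [OH-] at equilibrium. Kb = x²/(0.05 − x).
x is not negligible relative to C₀; solve x² + 0.000417·x − 2.09e-05 = 0.
x = (−Kb + √(Kb² + 4·Kb·C₀))/2 = 4.36 × 10^-3 M
pOH = 2.36, so pH = 14.00 − pOH = 11.64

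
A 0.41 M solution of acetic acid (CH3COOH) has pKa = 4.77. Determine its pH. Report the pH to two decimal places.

CH3COOH ⇌ CH3COO- + H+
Ka = 10^(−4.77) = 1.70 × 10^-5
From the ICE table, Ka = [H+]²/(0.41 − [H+]) = 1.70 × 10^-5.
Since Ka ≪ C₀, [H+] ≈ √(Ka·C₀) = 2.64 × 10^-3 M.
Check: 0.64% ionized — well under 5%, approximation valid.
pH = −log(2.64 × 10^-3) = 2.58

pH = 2.58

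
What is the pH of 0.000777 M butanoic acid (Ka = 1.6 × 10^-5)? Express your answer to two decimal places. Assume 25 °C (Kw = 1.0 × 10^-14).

pH = 3.98

CH3(CH2)2COOH ⇌ CH3(CH2)2COO- + H+
Let x = [H+] at equilibrium. Ka = x²/(0.000777 − x).
Here C₀/Ka ≈ 48.6, so the small-x approximation fails. Use the quadratic:
x = (−Ka + √(Ka² + 4·Ka·C₀))/2 = 1.04 × 10^-4 M
pH = −log(1.04 × 10^-4) = 3.98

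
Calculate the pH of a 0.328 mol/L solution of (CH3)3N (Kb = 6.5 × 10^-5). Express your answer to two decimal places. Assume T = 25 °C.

(CH3)3N + H2O ⇌ (CH3)3NH+ + OH-
From the ICE table, Kb = [OH-]²/(0.328 − [OH-]) = 6.5 × 10^-5.
Assume [OH-] ≪ 0.328: [OH-] ≈ √(6.5 × 10^-5 × 0.328) = 4.62 × 10^-3 M
Check: 1.4% ionized — well under 5%, approximation valid.
pOH = −log(4.62 × 10^-3) = 2.34; pH = 14.00 − 2.34 = 11.66

pH = 11.66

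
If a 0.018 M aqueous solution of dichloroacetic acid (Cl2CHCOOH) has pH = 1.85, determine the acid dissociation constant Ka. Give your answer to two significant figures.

[H+] = 10^(-1.85) = 1.41 × 10^-2 M
At equilibrium [HA] = 0.018 − 1.41 × 10^-2 = 3.90 × 10^-3 M
Ka = [H+][A-]/[HA] = (1.41 × 10^-2)² / 3.90 × 10^-3 = 5.1 × 10^-2

Ka = 5.1 × 10^-2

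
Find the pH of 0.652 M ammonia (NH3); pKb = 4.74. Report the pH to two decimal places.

NH3 + H2O ⇌ NH4+ + OH-
Kb = 10^(−4.74) = 1.82 × 10^-5
Kb = [OH-]²/(0.652 − [OH-]) = 1.82 × 10^-5
Neglecting [OH-] in the denominator: [OH-] = √(1.82 × 10^-5 × 0.652) = 3.44 × 10^-3 M
pOH = −log(3.44 × 10^-3) = 2.46; pH = 14.00 − 2.46 = 11.54

pH = 11.54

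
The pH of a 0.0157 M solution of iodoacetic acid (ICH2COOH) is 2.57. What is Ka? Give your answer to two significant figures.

[H+] = 10^(-2.57) = 2.69 × 10^-3 M
At equilibrium [HA] = 0.0157 − 2.69 × 10^-3 = 1.30 × 10^-2 M
Ka = [H+][A-]/[HA] = (2.69 × 10^-3)² / 1.30 × 10^-2 = 5.6 × 10^-4

Ka = 5.6 × 10^-4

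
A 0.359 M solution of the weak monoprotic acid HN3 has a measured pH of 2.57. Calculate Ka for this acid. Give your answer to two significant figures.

Ka = 2.0 × 10^-5

[H+] = 10^(-2.57) = 2.69 × 10^-3 M
At equilibrium [HA] = 0.359 − 2.69 × 10^-3 = 3.56 × 10^-1 M
Ka = [H+][A-]/[HA] = (2.69 × 10^-3)² / 3.56 × 10^-1 = 2.0 × 10^-5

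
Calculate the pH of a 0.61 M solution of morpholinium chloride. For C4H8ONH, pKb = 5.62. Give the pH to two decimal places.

pH = 4.30

C4H8ONH2+ is the conjugate acid of the weak base C4H8ONH.
Kb = 10^(−5.62) = 2.40 × 10^-6
Ka = Kw/Kb = 1.0×10^-14 / 2.40 × 10^-6 = 4.17 × 10^-9
Let x = [H+] at equilibrium. Ka = x²/(0.61 − x).
Neglecting x in the denominator: x = √(4.17 × 10^-9 × 0.61) = 5.04 × 10^-5 M
pH = −log[H+] = −log(5.04 × 10^-5) = 4.30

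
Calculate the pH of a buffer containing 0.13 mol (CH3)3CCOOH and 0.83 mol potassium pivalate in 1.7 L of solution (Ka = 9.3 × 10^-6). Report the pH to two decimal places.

pH = 5.84

pKa = −log(9.3 × 10^-6) = 5.032
Using pH = pKa + log([base]/[acid]) with [base]/[acid] = 0.83/0.13:
pH = 5.032 + (+0.805) = 5.84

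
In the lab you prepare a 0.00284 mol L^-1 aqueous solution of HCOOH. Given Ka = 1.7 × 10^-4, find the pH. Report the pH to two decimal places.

pH = 3.21

HCOOH ⇌ HCOO- + H+
From the ICE table, Ka = x²/(0.00284 − x) = 1.7 × 10^-4.
The 5% rule fails; solving x² + Ka·x − Ka·C₀ = 0 exactly:
x = (−Ka + √(Ka² + 4·Ka·C₀))/2 = 6.15 × 10^-4 M
pH = −log(6.15 × 10^-4) = 3.21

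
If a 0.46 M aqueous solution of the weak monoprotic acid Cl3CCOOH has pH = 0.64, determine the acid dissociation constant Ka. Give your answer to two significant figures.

[H+] = 10^(-0.64) = 2.29 × 10^-1 M
At equilibrium [HA] = 0.46 − 2.29 × 10^-1 = 2.31 × 10^-1 M
Ka = [H+][A-]/[HA] = (2.29 × 10^-1)² / 2.31 × 10^-1 = 2.3 × 10^-1

Ka = 2.3 × 10^-1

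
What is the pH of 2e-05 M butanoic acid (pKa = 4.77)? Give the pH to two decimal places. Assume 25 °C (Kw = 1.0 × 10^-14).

CH3(CH2)2COOH ⇌ CH3(CH2)2COO- + H+
Ka = 10^(−4.77) = 1.70 × 10^-5
Let x = [H+] at equilibrium. Ka = x²/(2e-05 − x).
Here C₀/Ka ≈ 1.18, so the small-x approximation fails. Use the quadratic:
x = (−Ka + √(Ka² + 4·Ka·C₀))/2 = 1.18 × 10^-5 M
pH = −log[H+] = −log(1.18 × 10^-5) = 4.93

pH = 4.93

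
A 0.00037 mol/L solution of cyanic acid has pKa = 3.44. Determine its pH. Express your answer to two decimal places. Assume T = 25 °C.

pH = 3.64

HOCN ⇌ OCN- + H+
Ka = 10^(−3.44) = 3.63 × 10^-4
Let x = [H+] at equilibrium. Ka = x²/(0.00037 − x).
Here C₀/Ka ≈ 1.02, so the small-x approximation fails. Use the quadratic:
x = (−Ka + √(Ka² + 4·Ka·C₀))/2 = 2.27 × 10^-4 M
pH = −log(2.27 × 10^-4) = 3.64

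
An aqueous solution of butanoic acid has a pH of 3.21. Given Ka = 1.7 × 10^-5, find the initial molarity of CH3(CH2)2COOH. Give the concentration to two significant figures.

C₀ = 2.3 × 10^-2 M

[H+] = 10^(-3.21) = 6.17 × 10^-4 M = x
Ka = x²/(C₀ − x) ⇒ C₀ = x + x²/Ka
C₀ = 6.17 × 10^-4 + (6.17 × 10^-4)²/(1.7 × 10^-5) = 2.30 × 10^-2 M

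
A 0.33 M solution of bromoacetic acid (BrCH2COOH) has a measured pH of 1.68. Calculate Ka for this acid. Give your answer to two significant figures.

[H+] = 10^(-1.68) = 2.09 × 10^-2 M
At equilibrium [HA] = 0.33 − 2.09 × 10^-2 = 3.09 × 10^-1 M
Ka = [H+][A-]/[HA] = (2.09 × 10^-2)² / 3.09 × 10^-1 = 1.4 × 10^-3

Ka = 1.4 × 10^-3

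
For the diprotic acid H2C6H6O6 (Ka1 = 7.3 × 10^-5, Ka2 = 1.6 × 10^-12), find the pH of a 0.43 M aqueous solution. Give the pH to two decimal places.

Ka1 ≫ Ka2, so treat the first dissociation as the only significant source of H+.
Ka1 = x²/(0.43 − x) = 7.3 × 10^-5
x ≈ √(7.3 × 10^-5 × 0.43) = 5.60 × 10^-3 M
pH = −log(5.60 × 10^-3) = 2.25

pH = 2.25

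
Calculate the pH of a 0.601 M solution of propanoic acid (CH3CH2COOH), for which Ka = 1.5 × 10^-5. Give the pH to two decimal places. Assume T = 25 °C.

CH3CH2COOH ⇌ CH3CH2COO- + H+
From the ICE table, Ka = [H+]²/(0.601 − [H+]) = 1.5 × 10^-5.
Neglecting [H+] in the denominator: [H+] = √(1.5 × 10^-5 × 0.601) = 3.00 × 10^-3 M
pH = −log[H+] = −log(3.00 × 10^-3) = 2.52

pH = 2.52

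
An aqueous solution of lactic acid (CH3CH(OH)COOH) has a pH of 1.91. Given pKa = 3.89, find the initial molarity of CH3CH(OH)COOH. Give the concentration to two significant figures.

[H+] = 10^(-1.91) = 1.23 × 10^-2 M = x
Ka = 10^(−3.89) = 1.29 × 10^-4
Ka = x²/(C₀ − x) ⇒ C₀ = x + x²/Ka
C₀ = 1.23 × 10^-2 + (1.23 × 10^-2)²/(1.29 × 10^-4) = 1.19 M

C₀ = 1.2 M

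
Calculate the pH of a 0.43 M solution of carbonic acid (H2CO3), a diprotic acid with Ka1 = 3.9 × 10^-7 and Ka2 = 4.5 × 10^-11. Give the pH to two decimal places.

Ka1 ≫ Ka2, so treat the first dissociation as the only significant source of H+.
Ka1 = x²/(0.43 − x) = 3.9 × 10^-7
x ≈ √(3.9 × 10^-7 × 0.43) = 4.10 × 10^-4 M
pH = −log(4.10 × 10^-4) = 3.39

pH = 3.39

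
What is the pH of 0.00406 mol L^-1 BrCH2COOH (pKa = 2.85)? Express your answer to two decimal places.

pH = 2.75

BrCH2COOH ⇌ BrCH2COO- + H+
Ka = 10^(−2.85) = 1.41 × 10^-3
From the ICE table, Ka = x²/(0.00406 − x) = 1.41 × 10^-3.
x is not negligible relative to C₀; solve x² + 0.00141·x − 5.72e-06 = 0.
x = (−Ka + √(Ka² + 4·Ka·C₀))/2 = 1.79 × 10^-3 M
pH = −log[H+] = −log(1.79 × 10^-3) = 2.75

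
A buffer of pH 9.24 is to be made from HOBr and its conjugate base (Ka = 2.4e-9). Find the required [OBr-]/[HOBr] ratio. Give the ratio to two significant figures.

pKa = -log(2.4 × 10^-9) = 8.620
pH = pKa + log(r) ⇒ log(r) = 9.24 − 8.620 = +0.620
r = [OBr-]/[HOBr] = 10^(+0.620) = 4.17

ratio = 4.2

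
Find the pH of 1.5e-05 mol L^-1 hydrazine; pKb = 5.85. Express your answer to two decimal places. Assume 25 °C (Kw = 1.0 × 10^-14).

pH = 8.60

N2H4 + H2O ⇌ N2H5+ + OH-
Kb = 10^(−5.85) = 1.41 × 10^-6
From the ICE table, Kb = [OH-]²/(1.5e-05 − [OH-]) = 1.41 × 10^-6.
The 5% rule fails; solving [OH-]² + Kb·[OH-] − Kb·C₀ = 0 exactly:
[OH-] = [−1.41e-06 + √(1.41e-06² + 8.46e-11)]/2 = 3.95 × 10^-6 M
pOH = −log(3.95 × 10^-6) = 5.40; pH = 14.00 − 5.40 = 8.60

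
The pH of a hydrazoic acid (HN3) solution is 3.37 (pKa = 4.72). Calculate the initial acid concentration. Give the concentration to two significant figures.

C₀ = 1.0 × 10^-2 M

[H+] = 10^(-3.37) = 4.27 × 10^-4 M = x
Ka = 10^(−4.72) = 1.91 × 10^-5
Ka = x²/(C₀ − x) ⇒ C₀ = x + x²/Ka
C₀ = 4.27 × 10^-4 + (4.27 × 10^-4)²/(1.91 × 10^-5) = 9.97 × 10^-3 M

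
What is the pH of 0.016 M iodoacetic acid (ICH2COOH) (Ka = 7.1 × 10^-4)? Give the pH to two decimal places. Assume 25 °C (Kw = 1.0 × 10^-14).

ICH2COOH ⇌ ICH2COO- + H+
From the ICE table, Ka = [H+]²/(0.016 − [H+]) = 7.1 × 10^-4.
The 5% rule fails; solving [H+]² + Ka·[H+] − Ka·C₀ = 0 exactly:
[H+] = (−Ka + √(Ka² + 4·Ka·C₀))/2 = 3.03 × 10^-3 M
pH = −log[H+] = −log(3.03 × 10^-3) = 2.52

pH = 2.52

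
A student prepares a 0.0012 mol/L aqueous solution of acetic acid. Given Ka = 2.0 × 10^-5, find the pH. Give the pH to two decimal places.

CH3COOH ⇌ CH3COO- + H+
Ka = [H+]²/(0.0012 − [H+]) = 2.0 × 10^-5
[H+] is not negligible relative to C₀; solve [H+]² + 2e-05·[H+] − 2.4e-08 = 0.
[H+] = [−2e-05 + √(2e-05² + 9.6e-08)]/2 = 1.45 × 10^-4 M
pH = −log[H+] = −log(1.45 × 10^-4) = 3.84

pH = 3.84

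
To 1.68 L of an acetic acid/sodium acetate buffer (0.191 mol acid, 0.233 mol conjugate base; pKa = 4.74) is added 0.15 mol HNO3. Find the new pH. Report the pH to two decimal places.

pH = 4.13

After neutralization: n(CH3COOH) = 0.341 mol, n(CH3COO-) = 0.083 mol.
Henderson–Hasselbalch with mole ratio 0.083/0.341: pH = 4.74 + (-0.614)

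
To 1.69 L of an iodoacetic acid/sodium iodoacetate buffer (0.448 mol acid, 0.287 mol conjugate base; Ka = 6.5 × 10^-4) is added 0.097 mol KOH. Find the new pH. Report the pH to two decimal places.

OH- converts ICH2COOH to ICH2COO-: ICH2COOH → 0.351 mol, ICH2COO- → 0.384 mol.
pKa = −log(6.5 × 10^-4) = 3.187
Henderson–Hasselbalch with mole ratio 0.384/0.351: pH = 3.187 + (+0.039)

pH = 3.23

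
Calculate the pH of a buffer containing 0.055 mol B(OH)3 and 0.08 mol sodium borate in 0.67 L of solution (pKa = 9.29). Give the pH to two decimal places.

pH = pKa + log([A⁻]/[HA]) = 9.29 + log(0.08/0.055)
pH = 9.29 + (+0.163) = 9.45

pH = 9.45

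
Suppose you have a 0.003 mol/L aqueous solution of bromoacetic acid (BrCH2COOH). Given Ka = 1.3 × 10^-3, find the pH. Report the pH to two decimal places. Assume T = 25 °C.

BrCH2COOH ⇌ BrCH2COO- + H+
From the ICE table, Ka = [H+]²/(0.003 − [H+]) = 1.3 × 10^-3.
Here C₀/Ka ≈ 2.31, so the small-[H+] approximation fails. Use the quadratic:
[H+] = (−Ka + √(Ka² + 4·Ka·C₀))/2 = 1.43 × 10^-3 M
pH = −log(1.43 × 10^-3) = 2.84

pH = 2.84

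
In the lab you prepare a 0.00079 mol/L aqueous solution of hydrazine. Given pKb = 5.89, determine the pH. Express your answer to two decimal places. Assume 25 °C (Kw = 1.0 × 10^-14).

pH = 9.50

N2H4 + H2O ⇌ N2H5+ + OH-
Kb = 10^(−5.89) = 1.29 × 10^-6
From the ICE table, Kb = x²/(0.00079 − x) = 1.29 × 10^-6.
Neglecting x in the denominator: x = √(1.29 × 10^-6 × 0.00079) = 3.19 × 10^-5 M
Check: 4% ionized — well under 5%, approximation valid.
pOH = −log(3.19 × 10^-5) = 4.50; pH = 14.00 − 4.50 = 9.50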